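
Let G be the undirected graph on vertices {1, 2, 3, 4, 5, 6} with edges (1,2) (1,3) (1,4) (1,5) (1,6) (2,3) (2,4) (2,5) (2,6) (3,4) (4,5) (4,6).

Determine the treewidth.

3

A width-3 tree decomposition is:
Bags: B1 = {1, 2, 3, 4}  B2 = {1, 2, 4, 5}  B3 = {1, 2, 4, 6}
Tree: B1–B2, B2–B3
Every bag has size at most 4, so the width is 4 − 1 = 3 and tw(G) ≤ 3. On the other hand G contains the 4-clique {1, 2, 3, 4}. A clique must lie in a single bag of any decomposition, so no decomposition can have width below 3. Therefore the treewidth is 3.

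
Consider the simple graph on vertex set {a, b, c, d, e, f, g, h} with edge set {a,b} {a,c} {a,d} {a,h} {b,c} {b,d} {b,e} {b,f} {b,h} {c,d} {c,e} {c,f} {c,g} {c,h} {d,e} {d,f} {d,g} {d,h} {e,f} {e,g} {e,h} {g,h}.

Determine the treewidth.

4

A width-4 tree decomposition is:
Bags: B1 = {c, d, e, g, h}  B2 = {b, c, d, e, h}  B3 = {a, b, c, d, h}  B4 = {b, c, d, e, f}
Tree: B1–B2, B2–B3, B2–B4
Each bag holds 5 vertices, so the decomposition has width 4, which upper-bounds the treewidth. On the other hand G contains the 5-clique {c, d, e, g, h}. A clique must lie in a single bag of any decomposition, so no decomposition can have width below 4. Hence tw(G) = 4 exactly.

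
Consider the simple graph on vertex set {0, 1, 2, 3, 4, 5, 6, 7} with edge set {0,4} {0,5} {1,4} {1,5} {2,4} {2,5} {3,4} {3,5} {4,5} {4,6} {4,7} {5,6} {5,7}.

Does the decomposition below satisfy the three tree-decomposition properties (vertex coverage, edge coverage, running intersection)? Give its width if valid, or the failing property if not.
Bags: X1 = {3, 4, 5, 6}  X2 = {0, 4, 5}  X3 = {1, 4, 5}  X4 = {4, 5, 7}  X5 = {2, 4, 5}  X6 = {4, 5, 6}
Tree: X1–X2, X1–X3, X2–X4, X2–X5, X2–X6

No — bags containing vertex 6 are not connected in the tree.

A tree decomposition must satisfy three properties: every vertex lies in some bag; for every edge, both endpoints lie together in some bag; and for every vertex, the bags containing it form a connected subtree. Here bags containing vertex 6 are not connected in the tree, so the decomposition is invalid.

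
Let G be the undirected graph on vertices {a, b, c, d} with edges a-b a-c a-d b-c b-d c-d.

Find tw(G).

3

A width-3 tree decomposition is:
Bags: B1 = {a, b, c, d}
Tree: (single bag)
A single bag containing all 4 vertices is trivially a valid decomposition of width 3. For the lower bound, the 4 vertices {a, b, c, d} are pairwise adjacent, and any tree decomposition puts a clique entirely inside one bag — forcing width ≥ 3. Combining the bounds, tw(G) = 3.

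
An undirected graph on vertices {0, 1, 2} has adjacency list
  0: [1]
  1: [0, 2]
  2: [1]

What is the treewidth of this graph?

A width-1 tree decomposition is:
Bags: B1 = {1, 2}  B2 = {0, 1}
Tree: B1–B2
Every bag has size at most 2, so the width is 2 − 1 = 1 and tw(G) ≤ 1. G has an edge, so its treewidth is at least 1. The upper and lower bounds meet at 1, so that is the treewidth.

1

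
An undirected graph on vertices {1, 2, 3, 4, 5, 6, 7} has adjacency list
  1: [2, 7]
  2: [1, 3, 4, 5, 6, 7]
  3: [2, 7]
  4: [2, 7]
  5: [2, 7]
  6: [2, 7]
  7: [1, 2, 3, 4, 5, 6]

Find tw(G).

2

A width-2 tree decomposition is:
Bags: B1 = {2, 3, 7}  B2 = {2, 4, 7}  B3 = {1, 2, 7}  B4 = {2, 5, 7}  B5 = {2, 6, 7}
Tree: B1–B2, B2–B3, B1–B4, B2–B5
The largest bag has 3 vertices, giving width 2; this decomposition certifies tw(G) ≤ 2. For the lower bound, the 3 vertices {1, 2, 7} are pairwise adjacent, and any tree decomposition puts a clique entirely inside one bag — forcing width ≥ 2. The upper and lower bounds meet at 2, so that is the treewidth.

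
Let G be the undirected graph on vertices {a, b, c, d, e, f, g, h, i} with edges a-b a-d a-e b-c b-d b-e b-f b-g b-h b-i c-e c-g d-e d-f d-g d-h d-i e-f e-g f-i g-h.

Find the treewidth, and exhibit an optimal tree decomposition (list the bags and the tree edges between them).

Treewidth 3.
One such decomposition:
Bags: B1 = {a, b, d, e}  B2 = {b, d, e, g}  B3 = {b, c, e, g}  B4 = {b, d, g, h}  B5 = {b, d, e, f}  B6 = {b, d, f, i}
Tree: B1–B2, B2–B3, B2–B4, B1–B5, B5–B6

The largest bag has 4 vertices, giving width 3; this decomposition certifies tw(G) ≤ 3. On the other hand G contains the 4-clique {b, d, e, g}. A clique must lie in a single bag of any decomposition, so no decomposition can have width below 3. Therefore the treewidth is 3.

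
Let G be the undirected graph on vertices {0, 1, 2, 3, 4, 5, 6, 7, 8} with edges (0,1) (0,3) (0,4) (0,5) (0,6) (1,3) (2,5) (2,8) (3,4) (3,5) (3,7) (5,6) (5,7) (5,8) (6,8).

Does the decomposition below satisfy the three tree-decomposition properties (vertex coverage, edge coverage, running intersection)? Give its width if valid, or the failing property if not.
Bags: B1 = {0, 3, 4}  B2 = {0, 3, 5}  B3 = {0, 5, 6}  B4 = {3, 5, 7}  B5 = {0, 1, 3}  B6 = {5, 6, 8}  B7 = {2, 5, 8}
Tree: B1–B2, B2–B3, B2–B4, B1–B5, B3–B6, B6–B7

Yes; width 2.

Checking the three conditions: (i) the bags cover all of {0, 1, 2, 3, 4, 5, 6, 7, 8}; (ii) for each edge, some bag contains both endpoints; (iii) the bags containing any fixed vertex form a subtree. All hold, so the decomposition is valid with width 3 − 1 = 2.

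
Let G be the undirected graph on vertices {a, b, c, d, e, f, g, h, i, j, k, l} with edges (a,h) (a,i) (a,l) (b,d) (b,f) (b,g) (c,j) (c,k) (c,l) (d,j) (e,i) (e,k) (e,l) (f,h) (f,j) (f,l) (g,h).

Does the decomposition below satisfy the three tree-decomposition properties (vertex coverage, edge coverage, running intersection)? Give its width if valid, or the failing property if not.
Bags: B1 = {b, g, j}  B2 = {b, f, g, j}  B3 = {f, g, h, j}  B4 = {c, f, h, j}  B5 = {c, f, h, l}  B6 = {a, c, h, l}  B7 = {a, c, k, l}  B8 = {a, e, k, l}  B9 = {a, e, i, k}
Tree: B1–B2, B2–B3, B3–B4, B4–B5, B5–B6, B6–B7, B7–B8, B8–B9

A tree decomposition must satisfy three properties: every vertex lies in some bag; for every edge, both endpoints lie together in some bag; and for every vertex, the bags containing it form a connected subtree. Here vertex d appears in no bag, so the decomposition is invalid.

No — vertex d appears in no bag.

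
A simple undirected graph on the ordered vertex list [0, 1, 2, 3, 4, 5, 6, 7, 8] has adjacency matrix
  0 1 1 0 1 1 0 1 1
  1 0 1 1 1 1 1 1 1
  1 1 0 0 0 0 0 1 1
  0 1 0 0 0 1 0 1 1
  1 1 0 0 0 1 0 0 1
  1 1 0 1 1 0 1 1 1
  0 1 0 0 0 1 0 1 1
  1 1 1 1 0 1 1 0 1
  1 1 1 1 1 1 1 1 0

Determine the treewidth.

A width-4 tree decomposition is:
Bags: B1 = {0, 1, 4, 5, 8}  B2 = {0, 1, 5, 7, 8}  B3 = {0, 1, 2, 7, 8}  B4 = {1, 3, 5, 7, 8}  B5 = {1, 5, 6, 7, 8}
Tree: B1–B2, B2–B3, B2–B4, B2–B5
The largest bag has 5 vertices, giving width 4; this decomposition certifies tw(G) ≤ 4. Conversely, {0, 1, 2, 7, 8} is a clique of size 5, and the vertices of any clique must share a bag in every tree decomposition; so some bag has ≥ 5 vertices and tw(G) ≥ 4. Hence tw(G) = 4 exactly.

4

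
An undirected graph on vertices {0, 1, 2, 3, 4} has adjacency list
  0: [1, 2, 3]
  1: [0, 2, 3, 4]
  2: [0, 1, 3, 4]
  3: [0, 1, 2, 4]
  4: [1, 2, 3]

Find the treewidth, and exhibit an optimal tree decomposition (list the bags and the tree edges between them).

Treewidth 3.
Bags: B1 = {0, 1, 2, 3}  B2 = {1, 2, 3, 4}
Tree: B1–B2

Every bag has size at most 4, so the width is 4 − 1 = 3 and tw(G) ≤ 3. On the other hand G contains the 4-clique {0, 1, 2, 3}. A clique must lie in a single bag of any decomposition, so no decomposition can have width below 3. Hence tw(G) = 3 exactly.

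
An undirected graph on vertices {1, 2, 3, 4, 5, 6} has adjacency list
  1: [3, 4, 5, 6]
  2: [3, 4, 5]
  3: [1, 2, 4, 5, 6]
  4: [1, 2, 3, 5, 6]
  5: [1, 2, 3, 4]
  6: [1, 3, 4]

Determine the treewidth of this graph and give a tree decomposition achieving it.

Treewidth 3.
One optimal decomposition is:
Bags: B1 = {1, 3, 4, 5}  B2 = {1, 3, 4, 6}  B3 = {2, 3, 4, 5}
Tree: B1–B2, B1–B3

The largest bag has 4 vertices, giving width 3; this decomposition certifies tw(G) ≤ 3. Conversely, {1, 3, 4, 5} is a clique of size 4, and the vertices of any clique must share a bag in every tree decomposition; so some bag has ≥ 4 vertices and tw(G) ≥ 3. The upper and lower bounds meet at 3, so that is the treewidth.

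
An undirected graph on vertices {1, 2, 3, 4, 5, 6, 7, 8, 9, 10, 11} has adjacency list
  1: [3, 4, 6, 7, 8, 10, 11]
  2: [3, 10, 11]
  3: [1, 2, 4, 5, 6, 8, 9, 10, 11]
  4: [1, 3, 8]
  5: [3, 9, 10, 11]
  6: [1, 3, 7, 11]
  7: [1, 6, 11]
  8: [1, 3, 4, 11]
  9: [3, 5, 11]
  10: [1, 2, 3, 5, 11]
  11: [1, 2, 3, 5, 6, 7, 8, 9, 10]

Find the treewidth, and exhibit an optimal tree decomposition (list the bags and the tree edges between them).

Treewidth 3.
One optimal decomposition is:
Bags: B1 = {1, 3, 6, 11}  B2 = {1, 3, 10, 11}  B3 = {3, 5, 10, 11}  B4 = {1, 6, 7, 11}  B5 = {1, 3, 8, 11}  B6 = {2, 3, 10, 11}  B7 = {1, 3, 4, 8}  B8 = {3, 5, 9, 11}
Tree: B1–B2, B2–B3, B1–B4, B2–B5, B3–B6, B5–B7, B3–B8

Each bag holds 4 vertices, so the decomposition has width 3, which upper-bounds the treewidth. On the other hand G contains the 4-clique {1, 3, 8, 11}. A clique must lie in a single bag of any decomposition, so no decomposition can have width below 3. Hence tw(G) = 3 exactly.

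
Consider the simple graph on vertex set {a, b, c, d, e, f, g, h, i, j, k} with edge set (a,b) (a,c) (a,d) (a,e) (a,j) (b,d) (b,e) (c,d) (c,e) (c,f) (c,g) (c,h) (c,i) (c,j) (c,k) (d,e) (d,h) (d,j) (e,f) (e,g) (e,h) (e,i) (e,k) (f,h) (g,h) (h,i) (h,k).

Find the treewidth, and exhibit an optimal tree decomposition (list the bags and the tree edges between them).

Treewidth 3.
One such decomposition:
Bags: B1 = {c, d, e, h}  B2 = {c, e, h, i}  B3 = {c, e, f, h}  B4 = {c, e, g, h}  B5 = {a, c, d, e}  B6 = {a, c, d, j}  B7 = {c, e, h, k}  B8 = {a, b, d, e}
Tree: B1–B2, B1–B3, B2–B4, B1–B5, B5–B6, B4–B7, B5–B8

Every bag has size at most 4, so the width is 4 − 1 = 3 and tw(G) ≤ 3. For the lower bound, the 4 vertices {a, c, d, j} are pairwise adjacent, and any tree decomposition puts a clique entirely inside one bag — forcing width ≥ 3. Therefore the treewidth is 3.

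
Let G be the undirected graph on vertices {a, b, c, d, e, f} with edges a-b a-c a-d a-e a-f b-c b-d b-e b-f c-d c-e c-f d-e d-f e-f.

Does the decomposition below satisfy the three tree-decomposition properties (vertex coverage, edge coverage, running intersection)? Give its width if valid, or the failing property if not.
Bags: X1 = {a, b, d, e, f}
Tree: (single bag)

A tree decomposition must satisfy three properties: every vertex lies in some bag; for every edge, both endpoints lie together in some bag; and for every vertex, the bags containing it form a connected subtree. Here vertex c appears in no bag, so the decomposition is invalid.

No — vertex c appears in no bag.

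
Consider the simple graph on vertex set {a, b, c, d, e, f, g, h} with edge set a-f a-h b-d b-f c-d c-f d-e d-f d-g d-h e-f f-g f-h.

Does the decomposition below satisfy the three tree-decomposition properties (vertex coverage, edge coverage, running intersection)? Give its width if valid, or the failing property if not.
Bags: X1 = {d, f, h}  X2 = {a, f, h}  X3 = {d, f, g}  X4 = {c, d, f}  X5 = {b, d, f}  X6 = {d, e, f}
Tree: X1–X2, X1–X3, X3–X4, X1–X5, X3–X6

Checking the three conditions: (i) the bags cover all of {a, b, c, d, e, f, g, h}; (ii) for each edge, some bag contains both endpoints; (iii) the bags containing any fixed vertex form a subtree. All hold, so the decomposition is valid with width 3 − 1 = 2.

Yes; width 2.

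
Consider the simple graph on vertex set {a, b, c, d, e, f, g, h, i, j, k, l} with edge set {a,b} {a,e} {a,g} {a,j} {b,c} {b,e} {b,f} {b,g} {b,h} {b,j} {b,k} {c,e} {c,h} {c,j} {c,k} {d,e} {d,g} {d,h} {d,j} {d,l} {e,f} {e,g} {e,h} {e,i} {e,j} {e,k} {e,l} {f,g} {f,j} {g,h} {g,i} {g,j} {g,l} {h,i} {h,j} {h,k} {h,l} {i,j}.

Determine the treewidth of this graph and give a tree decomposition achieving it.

Treewidth 4.
One such decomposition:
Bags: B1 = {d, e, g, h, j}  B2 = {b, e, g, h, j}  B3 = {a, b, e, g, j}  B4 = {b, e, f, g, j}  B5 = {b, c, e, h, j}  B6 = {e, g, h, i, j}  B7 = {b, c, e, h, k}  B8 = {d, e, g, h, l}
Tree: B1–B2, B2–B3, B2–B4, B2–B5, B2–B6, B5–B7, B1–B8

Each bag holds 5 vertices, so the decomposition has width 4, which upper-bounds the treewidth. Conversely, {a, b, e, g, j} is a clique of size 5, and the vertices of any clique must share a bag in every tree decomposition; so some bag has ≥ 5 vertices and tw(G) ≥ 4. The upper and lower bounds meet at 4, so that is the treewidth.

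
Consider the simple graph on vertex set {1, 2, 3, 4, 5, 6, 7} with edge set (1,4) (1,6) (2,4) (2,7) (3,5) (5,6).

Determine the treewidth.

A width-1 tree decomposition is:
Bags: B1 = {2, 7}  B2 = {2, 4}  B3 = {1, 4}  B4 = {1, 6}  B5 = {5, 6}  B6 = {3, 5}
Tree: B1–B2, B2–B3, B3–B4, B4–B5, B5–B6
Every bag has size at most 2, so the width is 2 − 1 = 1 and tw(G) ≤ 1. Any graph with an edge has treewidth ≥ 1, and G has the edge 7–2. Combining the bounds, tw(G) = 1.

1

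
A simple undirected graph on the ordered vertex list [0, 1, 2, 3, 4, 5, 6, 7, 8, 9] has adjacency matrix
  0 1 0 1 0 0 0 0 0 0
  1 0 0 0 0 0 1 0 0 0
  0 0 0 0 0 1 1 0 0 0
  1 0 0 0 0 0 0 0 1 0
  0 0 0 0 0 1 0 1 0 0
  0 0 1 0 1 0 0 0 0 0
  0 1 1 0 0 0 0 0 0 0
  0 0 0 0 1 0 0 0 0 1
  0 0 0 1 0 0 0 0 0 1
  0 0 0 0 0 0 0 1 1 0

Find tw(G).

2

A width-2 tree decomposition is:
Bags: B1 = {3, 8, 9}  B2 = {3, 7, 9}  B3 = {3, 4, 7}  B4 = {3, 4, 5}  B5 = {2, 3, 5}  B6 = {2, 3, 6}  B7 = {1, 3, 6}  B8 = {0, 1, 3}
Tree: B1–B2, B2–B3, B3–B4, B4–B5, B5–B6, B6–B7, B7–B8
Each bag holds 3 vertices, so the decomposition has width 2, which upper-bounds the treewidth. For the lower bound, G contains the cycle 3–8–9–7–4–5–2–6–1–0–3, so G is not a forest; only forests have treewidth ≤ 1, hence tw(G) ≥ 2. Combining the bounds, tw(G) = 2.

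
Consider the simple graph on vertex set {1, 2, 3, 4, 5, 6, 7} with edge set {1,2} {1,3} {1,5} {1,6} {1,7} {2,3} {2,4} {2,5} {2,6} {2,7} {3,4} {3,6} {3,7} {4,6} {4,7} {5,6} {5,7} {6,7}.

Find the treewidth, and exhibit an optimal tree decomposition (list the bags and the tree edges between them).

Each bag holds 5 vertices, so the decomposition has width 4, which upper-bounds the treewidth. Conversely, {1, 2, 3, 6, 7} is a clique of size 5, and the vertices of any clique must share a bag in every tree decomposition; so some bag has ≥ 5 vertices and tw(G) ≥ 4. Hence tw(G) = 4 exactly.

Treewidth 4.
One such decomposition:
Bags: B1 = {1, 2, 5, 6, 7}  B2 = {1, 2, 3, 6, 7}  B3 = {2, 3, 4, 6, 7}
Tree: B1–B2, B2–B3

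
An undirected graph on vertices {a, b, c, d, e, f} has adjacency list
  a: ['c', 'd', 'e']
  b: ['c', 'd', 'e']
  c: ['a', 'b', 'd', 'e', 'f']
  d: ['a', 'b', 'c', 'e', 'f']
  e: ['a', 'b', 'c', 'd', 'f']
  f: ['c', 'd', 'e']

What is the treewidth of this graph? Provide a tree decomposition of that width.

Each bag holds 4 vertices, so the decomposition has width 3, which upper-bounds the treewidth. For the lower bound, the 4 vertices {a, c, d, e} are pairwise adjacent, and any tree decomposition puts a clique entirely inside one bag — forcing width ≥ 3. Therefore the treewidth is 3.

Treewidth 3.
One such decomposition:
Bags: B1 = {b, c, d, e}  B2 = {a, c, d, e}  B3 = {c, d, e, f}
Tree: B1–B2, B2–B3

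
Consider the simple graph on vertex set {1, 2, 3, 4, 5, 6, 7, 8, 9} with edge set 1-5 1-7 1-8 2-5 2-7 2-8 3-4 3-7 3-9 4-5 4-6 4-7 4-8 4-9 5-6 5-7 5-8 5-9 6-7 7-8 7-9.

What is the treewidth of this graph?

3

A width-3 tree decomposition is:
Bags: B1 = {1, 5, 7, 8}  B2 = {2, 5, 7, 8}  B3 = {4, 5, 7, 8}  B4 = {4, 5, 7, 9}  B5 = {3, 4, 7, 9}  B6 = {4, 5, 6, 7}
Tree: B1–B2, B1–B3, B3–B4, B4–B5, B4–B6
Each bag holds 4 vertices, so the decomposition has width 3, which upper-bounds the treewidth. Conversely, {3, 4, 7, 9} is a clique of size 4, and the vertices of any clique must share a bag in every tree decomposition; so some bag has ≥ 4 vertices and tw(G) ≥ 3. Therefore the treewidth is 3.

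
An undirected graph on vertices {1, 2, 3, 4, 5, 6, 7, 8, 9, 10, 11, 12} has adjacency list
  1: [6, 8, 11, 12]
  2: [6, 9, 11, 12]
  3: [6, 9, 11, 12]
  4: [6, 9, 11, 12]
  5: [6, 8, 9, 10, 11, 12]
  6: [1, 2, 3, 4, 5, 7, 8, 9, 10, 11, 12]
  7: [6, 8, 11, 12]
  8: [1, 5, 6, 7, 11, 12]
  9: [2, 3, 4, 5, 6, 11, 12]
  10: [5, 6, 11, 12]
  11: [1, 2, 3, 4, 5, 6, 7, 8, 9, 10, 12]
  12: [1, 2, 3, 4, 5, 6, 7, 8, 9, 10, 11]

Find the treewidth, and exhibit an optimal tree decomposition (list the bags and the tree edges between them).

Each bag holds 5 vertices, so the decomposition has width 4, which upper-bounds the treewidth. Conversely, {1, 6, 8, 11, 12} is a clique of size 5, and the vertices of any clique must share a bag in every tree decomposition; so some bag has ≥ 5 vertices and tw(G) ≥ 4. Therefore the treewidth is 4.

Treewidth 4.
One such decomposition:
Bags: B1 = {5, 6, 8, 11, 12}  B2 = {5, 6, 9, 11, 12}  B3 = {2, 6, 9, 11, 12}  B4 = {5, 6, 10, 11, 12}  B5 = {4, 6, 9, 11, 12}  B6 = {3, 6, 9, 11, 12}  B7 = {6, 7, 8, 11, 12}  B8 = {1, 6, 8, 11, 12}
Tree: B1–B2, B2–B3, B1–B4, B2–B5, B3–B6, B1–B7, B1–B8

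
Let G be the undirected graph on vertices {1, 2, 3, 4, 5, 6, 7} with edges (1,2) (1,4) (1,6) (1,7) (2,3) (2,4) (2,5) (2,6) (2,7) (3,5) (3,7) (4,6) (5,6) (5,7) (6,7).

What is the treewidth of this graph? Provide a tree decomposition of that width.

Every bag has size at most 4, so the width is 4 − 1 = 3 and tw(G) ≤ 3. On the other hand G contains the 4-clique {2, 3, 5, 7}. A clique must lie in a single bag of any decomposition, so no decomposition can have width below 3. The upper and lower bounds meet at 3, so that is the treewidth.

Treewidth 3.
Bags: B1 = {2, 3, 5, 7}  B2 = {2, 5, 6, 7}  B3 = {1, 2, 6, 7}  B4 = {1, 2, 4, 6}
Tree: B1–B2, B2–B3, B3–B4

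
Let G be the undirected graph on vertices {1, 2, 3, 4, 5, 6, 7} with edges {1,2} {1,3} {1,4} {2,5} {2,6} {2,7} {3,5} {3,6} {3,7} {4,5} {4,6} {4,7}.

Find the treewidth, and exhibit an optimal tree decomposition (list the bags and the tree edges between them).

The largest bag has 4 vertices, giving width 3; this decomposition certifies tw(G) ≤ 3. For the lower bound: the 4 vertex sets {4,6}, {1,3}, {2}, {5} are disjoint, each induces a connected subgraph, and every pair is joined by at least one edge of G. Contracting each set to a single vertex therefore yields K_{4} as a minor, and since treewidth is minor-monotone, tw(G) ≥ tw(K_{4}) = 3. Therefore the treewidth is 3.

Treewidth 3.
Bags: B1 = {2, 3, 4, 6}  B2 = {1, 2, 3, 4}  B3 = {2, 3, 4, 5}  B4 = {2, 3, 4, 7}
Tree: B1–B2, B2–B3, B3–B4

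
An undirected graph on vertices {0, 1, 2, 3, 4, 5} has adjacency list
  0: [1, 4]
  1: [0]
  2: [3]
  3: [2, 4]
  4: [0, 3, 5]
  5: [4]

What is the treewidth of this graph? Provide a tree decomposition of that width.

Every bag has size at most 2, so the width is 2 − 1 = 1 and tw(G) ≤ 1. Since G has at least one edge (e.g. 1–0), it is not an edgeless graph, so tw(G) ≥ 1. Hence tw(G) = 1 exactly.

Treewidth 1.
Bags: B1 = {0, 1}  B2 = {0, 4}  B3 = {3, 4}  B4 = {2, 3}  B5 = {4, 5}
Tree: B1–B2, B2–B3, B3–B4, B2–B5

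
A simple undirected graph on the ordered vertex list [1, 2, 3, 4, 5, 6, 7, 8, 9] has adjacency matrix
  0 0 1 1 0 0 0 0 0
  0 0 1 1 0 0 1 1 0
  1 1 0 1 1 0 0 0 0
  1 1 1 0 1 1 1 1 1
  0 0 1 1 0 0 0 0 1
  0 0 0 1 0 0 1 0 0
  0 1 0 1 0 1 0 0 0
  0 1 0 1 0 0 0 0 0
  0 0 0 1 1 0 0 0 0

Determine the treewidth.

A width-2 tree decomposition is:
Bags: B1 = {3, 4, 5}  B2 = {2, 3, 4}  B3 = {2, 4, 7}  B4 = {4, 6, 7}  B5 = {1, 3, 4}  B6 = {2, 4, 8}  B7 = {4, 5, 9}
Tree: B1–B2, B2–B3, B3–B4, B1–B5, B3–B6, B1–B7
Each bag holds 3 vertices, so the decomposition has width 2, which upper-bounds the treewidth. On the other hand G contains the 3-clique {1, 3, 4}. A clique must lie in a single bag of any decomposition, so no decomposition can have width below 2. Hence tw(G) = 2 exactly.

2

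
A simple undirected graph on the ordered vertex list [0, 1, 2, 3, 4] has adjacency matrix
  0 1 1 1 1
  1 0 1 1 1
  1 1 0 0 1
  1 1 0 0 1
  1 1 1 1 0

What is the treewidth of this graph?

A width-3 tree decomposition is:
Bags: B1 = {0, 1, 3, 4}  B2 = {0, 1, 2, 4}
Tree: B1–B2
Each bag holds 4 vertices, so the decomposition has width 3, which upper-bounds the treewidth. On the other hand G contains the 4-clique {0, 1, 2, 4}. A clique must lie in a single bag of any decomposition, so no decomposition can have width below 3. The upper and lower bounds meet at 3, so that is the treewidth.

3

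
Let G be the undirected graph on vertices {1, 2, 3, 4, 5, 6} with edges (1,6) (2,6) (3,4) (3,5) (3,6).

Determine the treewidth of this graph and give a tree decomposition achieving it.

Treewidth 1.
Bags: B1 = {3, 6}  B2 = {3, 5}  B3 = {3, 4}  B4 = {1, 6}  B5 = {2, 6}
Tree: B1–B2, B1–B3, B1–B4, B1–B5

The largest bag has 2 vertices, giving width 1; this decomposition certifies tw(G) ≤ 1. Since G has at least one edge (e.g. 6–3), it is not an edgeless graph, so tw(G) ≥ 1. Therefore the treewidth is 1.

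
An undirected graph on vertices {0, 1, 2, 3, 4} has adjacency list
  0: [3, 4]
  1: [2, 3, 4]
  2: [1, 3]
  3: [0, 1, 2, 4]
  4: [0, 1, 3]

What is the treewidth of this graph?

A width-2 tree decomposition is:
Bags: B1 = {1, 2, 3}  B2 = {1, 3, 4}  B3 = {0, 3, 4}
Tree: B1–B2, B2–B3
The largest bag has 3 vertices, giving width 2; this decomposition certifies tw(G) ≤ 2. On the other hand G contains the 3-clique {0, 3, 4}. A clique must lie in a single bag of any decomposition, so no decomposition can have width below 2. The upper and lower bounds meet at 2, so that is the treewidth.

2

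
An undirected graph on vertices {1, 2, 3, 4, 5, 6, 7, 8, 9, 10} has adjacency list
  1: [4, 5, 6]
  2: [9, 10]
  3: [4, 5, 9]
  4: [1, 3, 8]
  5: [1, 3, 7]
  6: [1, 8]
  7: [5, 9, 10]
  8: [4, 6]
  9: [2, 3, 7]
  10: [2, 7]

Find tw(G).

A width-2 tree decomposition is:
Bags: B1 = {4, 6, 8}  B2 = {1, 4, 6}  B3 = {1, 3, 4}  B4 = {1, 3, 5}  B5 = {3, 5, 9}  B6 = {5, 7, 9}  B7 = {2, 7, 9}  B8 = {2, 7, 10}
Tree: B1–B2, B2–B3, B3–B4, B4–B5, B5–B6, B6–B7, B7–B8
Each bag holds 3 vertices, so the decomposition has width 2, which upper-bounds the treewidth. For the lower bound, G contains the cycle 8–6–1–4–8, so G is not a forest; only forests have treewidth ≤ 1, hence tw(G) ≥ 2. Hence tw(G) = 2 exactly.

2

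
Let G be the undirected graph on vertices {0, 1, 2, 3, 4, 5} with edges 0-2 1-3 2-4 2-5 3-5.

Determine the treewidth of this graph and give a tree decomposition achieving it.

Treewidth 1.
One optimal decomposition is:
Bags: B1 = {2, 5}  B2 = {3, 5}  B3 = {0, 2}  B4 = {2, 4}  B5 = {1, 3}
Tree: B1–B2, B1–B3, B1–B4, B2–B5

The largest bag has 2 vertices, giving width 1; this decomposition certifies tw(G) ≤ 1. G has an edge, so its treewidth is at least 1. Combining the bounds, tw(G) = 1.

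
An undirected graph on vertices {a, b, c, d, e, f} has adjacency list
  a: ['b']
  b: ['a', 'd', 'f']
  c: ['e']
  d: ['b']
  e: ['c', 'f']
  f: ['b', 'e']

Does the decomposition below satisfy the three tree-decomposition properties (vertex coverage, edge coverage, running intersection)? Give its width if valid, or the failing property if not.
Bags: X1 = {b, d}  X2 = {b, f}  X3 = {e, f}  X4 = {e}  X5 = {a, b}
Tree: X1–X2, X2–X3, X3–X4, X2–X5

A tree decomposition must satisfy three properties: every vertex lies in some bag; for every edge, both endpoints lie together in some bag; and for every vertex, the bags containing it form a connected subtree. Here vertex c appears in no bag, so the decomposition is invalid.

No — vertex c appears in no bag.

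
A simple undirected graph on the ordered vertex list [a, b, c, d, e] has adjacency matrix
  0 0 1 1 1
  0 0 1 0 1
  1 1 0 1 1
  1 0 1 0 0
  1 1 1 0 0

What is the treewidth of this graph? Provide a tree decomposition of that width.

Each bag holds 3 vertices, so the decomposition has width 2, which upper-bounds the treewidth. On the other hand G contains the 3-clique {a, c, d}. A clique must lie in a single bag of any decomposition, so no decomposition can have width below 2. Combining the bounds, tw(G) = 2.

Treewidth 2.
One optimal decomposition is:
Bags: B1 = {b, c, e}  B2 = {a, c, e}  B3 = {a, c, d}
Tree: B1–B2, B2–B3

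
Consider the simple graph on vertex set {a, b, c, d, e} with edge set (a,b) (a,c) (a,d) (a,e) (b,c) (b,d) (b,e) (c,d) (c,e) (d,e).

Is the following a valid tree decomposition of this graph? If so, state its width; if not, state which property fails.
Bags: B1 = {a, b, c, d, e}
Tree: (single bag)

Yes; width 4.

Vertex coverage: the bags together contain {a, b, c, d, e}, the full vertex set. Edge coverage: each edge of G has both endpoints in at least one bag. Running intersection: for every vertex, the bags containing it form a connected subtree. All three properties hold, so this is a valid tree decomposition of width max|bag| − 1 = 4, and hence tw(G) ≤ 4.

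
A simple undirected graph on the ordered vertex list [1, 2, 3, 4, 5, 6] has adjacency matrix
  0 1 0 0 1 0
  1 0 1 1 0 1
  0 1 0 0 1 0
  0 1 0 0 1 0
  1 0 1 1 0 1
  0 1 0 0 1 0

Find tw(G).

A width-2 tree decomposition is:
Bags: B1 = {2, 3, 5}  B2 = {2, 5, 6}  B3 = {1, 2, 5}  B4 = {2, 4, 5}
Tree: B1–B2, B2–B3, B3–B4
Every bag has size at most 3, so the width is 3 − 1 = 2 and tw(G) ≤ 2. Since 3–2–6–5–3 is a cycle in G, G is not acyclic. Forests are exactly the graphs of treewidth ≤ 1, so tw(G) ≥ 2. Combining the bounds, tw(G) = 2.

2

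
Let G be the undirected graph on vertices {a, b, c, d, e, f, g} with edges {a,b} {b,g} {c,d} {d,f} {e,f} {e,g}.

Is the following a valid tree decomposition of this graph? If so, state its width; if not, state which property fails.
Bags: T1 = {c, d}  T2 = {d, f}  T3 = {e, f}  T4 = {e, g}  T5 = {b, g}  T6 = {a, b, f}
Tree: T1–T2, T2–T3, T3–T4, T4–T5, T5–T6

A tree decomposition must satisfy three properties: every vertex lies in some bag; for every edge, both endpoints lie together in some bag; and for every vertex, the bags containing it form a connected subtree. Here bags containing vertex f are not connected in the tree, so the decomposition is invalid.

No — bags containing vertex f are not connected in the tree.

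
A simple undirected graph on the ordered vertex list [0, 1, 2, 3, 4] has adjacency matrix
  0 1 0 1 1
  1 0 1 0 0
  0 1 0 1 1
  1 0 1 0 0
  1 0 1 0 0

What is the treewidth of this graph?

2

A width-2 tree decomposition is:
Bags: B1 = {0, 2, 3}  B2 = {0, 2, 4}  B3 = {0, 1, 2}
Tree: B1–B2, B2–B3
Every bag has size at most 3, so the width is 3 − 1 = 2 and tw(G) ≤ 2. The edges 3–2–4–0–3 form a cycle, so G is not a tree and its treewidth is at least 2. Therefore the treewidth is 2.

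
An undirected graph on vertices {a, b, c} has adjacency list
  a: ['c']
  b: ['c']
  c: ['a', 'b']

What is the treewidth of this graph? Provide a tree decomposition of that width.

Treewidth 1.
Bags: B1 = {a, c}  B2 = {b, c}
Tree: B1–B2

Each bag holds 2 vertices, so the decomposition has width 1, which upper-bounds the treewidth. Any graph with an edge has treewidth ≥ 1, and G has the edge a–c. The upper and lower bounds meet at 1, so that is the treewidth.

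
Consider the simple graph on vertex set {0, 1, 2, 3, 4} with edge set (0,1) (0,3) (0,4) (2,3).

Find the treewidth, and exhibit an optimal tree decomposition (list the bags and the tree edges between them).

Treewidth 1.
Bags: B1 = {0, 3}  B2 = {0, 1}  B3 = {0, 4}  B4 = {2, 3}
Tree: B1–B2, B2–B3, B1–B4

The largest bag has 2 vertices, giving width 1; this decomposition certifies tw(G) ≤ 1. Since G has at least one edge (e.g. 0–3), it is not an edgeless graph, so tw(G) ≥ 1. Hence tw(G) = 1 exactly.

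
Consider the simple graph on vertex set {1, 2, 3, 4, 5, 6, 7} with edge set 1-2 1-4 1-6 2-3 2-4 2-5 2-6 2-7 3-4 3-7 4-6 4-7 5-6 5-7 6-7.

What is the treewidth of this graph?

3

A width-3 tree decomposition is:
Bags: B1 = {2, 3, 4, 7}  B2 = {2, 4, 6, 7}  B3 = {1, 2, 4, 6}  B4 = {2, 5, 6, 7}
Tree: B1–B2, B2–B3, B2–B4
Each bag holds 4 vertices, so the decomposition has width 3, which upper-bounds the treewidth. Conversely, {2, 3, 4, 7} is a clique of size 4, and the vertices of any clique must share a bag in every tree decomposition; so some bag has ≥ 4 vertices and tw(G) ≥ 3. Combining the bounds, tw(G) = 3.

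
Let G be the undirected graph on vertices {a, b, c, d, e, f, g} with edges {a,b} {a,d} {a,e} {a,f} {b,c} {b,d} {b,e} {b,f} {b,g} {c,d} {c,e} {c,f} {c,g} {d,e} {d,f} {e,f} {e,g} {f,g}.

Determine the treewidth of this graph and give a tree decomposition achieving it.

Treewidth 4.
Bags: B1 = {b, c, d, e, f}  B2 = {a, b, d, e, f}  B3 = {b, c, e, f, g}
Tree: B1–B2, B1–B3

The largest bag has 5 vertices, giving width 4; this decomposition certifies tw(G) ≤ 4. Conversely, {b, c, d, e, f} is a clique of size 5, and the vertices of any clique must share a bag in every tree decomposition; so some bag has ≥ 5 vertices and tw(G) ≥ 4. Hence tw(G) = 4 exactly.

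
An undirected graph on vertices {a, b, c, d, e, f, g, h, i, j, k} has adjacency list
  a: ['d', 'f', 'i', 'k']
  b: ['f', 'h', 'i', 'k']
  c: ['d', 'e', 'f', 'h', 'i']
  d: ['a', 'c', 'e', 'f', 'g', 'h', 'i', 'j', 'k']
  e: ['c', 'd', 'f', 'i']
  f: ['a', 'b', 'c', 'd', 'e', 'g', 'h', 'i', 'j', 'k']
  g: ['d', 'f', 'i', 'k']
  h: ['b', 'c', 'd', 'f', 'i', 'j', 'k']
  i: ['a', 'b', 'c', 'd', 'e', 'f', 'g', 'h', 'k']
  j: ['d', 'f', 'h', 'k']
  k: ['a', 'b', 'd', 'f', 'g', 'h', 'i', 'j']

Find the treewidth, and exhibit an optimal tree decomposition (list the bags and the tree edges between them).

Treewidth 4.
Bags: B1 = {d, f, h, i, k}  B2 = {d, f, h, j, k}  B3 = {d, f, g, i, k}  B4 = {a, d, f, i, k}  B5 = {c, d, f, h, i}  B6 = {c, d, e, f, i}  B7 = {b, f, h, i, k}
Tree: B1–B2, B1–B3, B3–B4, B1–B5, B5–B6, B1–B7

The largest bag has 5 vertices, giving width 4; this decomposition certifies tw(G) ≤ 4. For the lower bound, the 5 vertices {d, f, h, j, k} are pairwise adjacent, and any tree decomposition puts a clique entirely inside one bag — forcing width ≥ 4. Combining the bounds, tw(G) = 4.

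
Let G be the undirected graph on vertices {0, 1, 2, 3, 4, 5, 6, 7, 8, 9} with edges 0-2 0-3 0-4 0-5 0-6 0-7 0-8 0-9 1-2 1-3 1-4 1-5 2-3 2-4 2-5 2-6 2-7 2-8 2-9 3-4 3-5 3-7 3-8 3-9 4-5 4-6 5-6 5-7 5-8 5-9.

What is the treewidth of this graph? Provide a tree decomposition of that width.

Every bag has size at most 5, so the width is 5 − 1 = 4 and tw(G) ≤ 4. Conversely, {0, 2, 3, 5, 8} is a clique of size 5, and the vertices of any clique must share a bag in every tree decomposition; so some bag has ≥ 5 vertices and tw(G) ≥ 4. Combining the bounds, tw(G) = 4.

Treewidth 4.
One such decomposition:
Bags: B1 = {0, 2, 3, 4, 5}  B2 = {0, 2, 4, 5, 6}  B3 = {0, 2, 3, 5, 8}  B4 = {0, 2, 3, 5, 9}  B5 = {1, 2, 3, 4, 5}  B6 = {0, 2, 3, 5, 7}
Tree: B1–B2, B1–B3, B1–B4, B1–B5, B1–B6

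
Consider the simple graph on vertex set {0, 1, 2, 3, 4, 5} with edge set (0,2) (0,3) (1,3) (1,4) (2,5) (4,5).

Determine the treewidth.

2

A width-2 tree decomposition is:
Bags: B1 = {0, 2, 5}  B2 = {0, 4, 5}  B3 = {0, 1, 4}  B4 = {0, 1, 3}
Tree: B1–B2, B2–B3, B3–B4
Every bag has size at most 3, so the width is 3 − 1 = 2 and tw(G) ≤ 2. For the lower bound, G contains the cycle 0–2–5–4–1–3–0, so G is not a forest; only forests have treewidth ≤ 1, hence tw(G) ≥ 2. The upper and lower bounds meet at 2, so that is the treewidth.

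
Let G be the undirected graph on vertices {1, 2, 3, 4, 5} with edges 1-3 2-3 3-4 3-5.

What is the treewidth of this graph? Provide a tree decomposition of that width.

Treewidth 1.
One such decomposition:
Bags: B1 = {3, 5}  B2 = {3, 4}  B3 = {2, 3}  B4 = {1, 3}
Tree: B1–B2, B2–B3, B2–B4

The largest bag has 2 vertices, giving width 1; this decomposition certifies tw(G) ≤ 1. Any graph with an edge has treewidth ≥ 1, and G has the edge 3–5. Therefore the treewidth is 1.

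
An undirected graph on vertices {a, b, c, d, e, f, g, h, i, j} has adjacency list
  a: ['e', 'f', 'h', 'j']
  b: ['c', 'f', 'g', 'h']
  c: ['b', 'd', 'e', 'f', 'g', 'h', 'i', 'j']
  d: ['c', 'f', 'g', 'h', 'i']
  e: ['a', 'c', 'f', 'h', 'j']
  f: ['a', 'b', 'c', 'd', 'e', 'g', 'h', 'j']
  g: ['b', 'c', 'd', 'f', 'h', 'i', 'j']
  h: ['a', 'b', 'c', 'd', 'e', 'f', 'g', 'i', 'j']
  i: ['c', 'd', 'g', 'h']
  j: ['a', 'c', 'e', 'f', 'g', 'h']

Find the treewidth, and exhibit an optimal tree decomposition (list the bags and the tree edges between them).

Every bag has size at most 5, so the width is 5 − 1 = 4 and tw(G) ≤ 4. On the other hand G contains the 5-clique {c, d, f, g, h}. A clique must lie in a single bag of any decomposition, so no decomposition can have width below 4. The upper and lower bounds meet at 4, so that is the treewidth.

Treewidth 4.
One such decomposition:
Bags: B1 = {a, e, f, h, j}  B2 = {c, e, f, h, j}  B3 = {c, f, g, h, j}  B4 = {c, d, f, g, h}  B5 = {b, c, f, g, h}  B6 = {c, d, g, h, i}
Tree: B1–B2, B2–B3, B3–B4, B4–B5, B4–B6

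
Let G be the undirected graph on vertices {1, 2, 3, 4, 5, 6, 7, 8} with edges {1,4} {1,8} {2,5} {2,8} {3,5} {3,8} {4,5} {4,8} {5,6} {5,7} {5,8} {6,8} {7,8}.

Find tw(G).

2

A width-2 tree decomposition is:
Bags: B1 = {5, 6, 8}  B2 = {4, 5, 8}  B3 = {5, 7, 8}  B4 = {1, 4, 8}  B5 = {3, 5, 8}  B6 = {2, 5, 8}
Tree: B1–B2, B1–B3, B2–B4, B1–B5, B2–B6
Each bag holds 3 vertices, so the decomposition has width 2, which upper-bounds the treewidth. For the lower bound, the 3 vertices {1, 4, 8} are pairwise adjacent, and any tree decomposition puts a clique entirely inside one bag — forcing width ≥ 2. Hence tw(G) = 2 exactly.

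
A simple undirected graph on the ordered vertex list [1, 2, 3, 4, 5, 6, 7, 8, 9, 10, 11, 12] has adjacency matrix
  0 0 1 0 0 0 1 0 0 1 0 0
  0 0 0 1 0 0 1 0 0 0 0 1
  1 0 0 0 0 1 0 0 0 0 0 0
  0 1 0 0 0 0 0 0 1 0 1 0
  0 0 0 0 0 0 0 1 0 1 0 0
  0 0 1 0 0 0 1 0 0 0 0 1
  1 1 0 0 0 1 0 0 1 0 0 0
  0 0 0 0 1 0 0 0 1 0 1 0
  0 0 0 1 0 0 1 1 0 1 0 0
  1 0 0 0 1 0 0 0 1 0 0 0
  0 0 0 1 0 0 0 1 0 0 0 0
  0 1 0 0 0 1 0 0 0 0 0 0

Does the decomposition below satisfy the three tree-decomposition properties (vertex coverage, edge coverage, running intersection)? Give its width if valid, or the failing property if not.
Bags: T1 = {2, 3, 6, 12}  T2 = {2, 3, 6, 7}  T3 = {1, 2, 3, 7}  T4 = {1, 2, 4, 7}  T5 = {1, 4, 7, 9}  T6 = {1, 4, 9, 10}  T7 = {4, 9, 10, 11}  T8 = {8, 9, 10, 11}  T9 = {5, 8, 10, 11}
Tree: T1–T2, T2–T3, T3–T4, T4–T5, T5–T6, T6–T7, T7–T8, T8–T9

Every vertex of G appears in some bag (union = {1, 2, 3, 4, 5, 6, 7, 8, 9, 10, 11, 12}); every edge is covered by a bag; and for each vertex v the set of bags containing v is connected in the bag tree. The decomposition is therefore valid. The largest bag has 4 vertices, so the width is 3.

Yes; width 3.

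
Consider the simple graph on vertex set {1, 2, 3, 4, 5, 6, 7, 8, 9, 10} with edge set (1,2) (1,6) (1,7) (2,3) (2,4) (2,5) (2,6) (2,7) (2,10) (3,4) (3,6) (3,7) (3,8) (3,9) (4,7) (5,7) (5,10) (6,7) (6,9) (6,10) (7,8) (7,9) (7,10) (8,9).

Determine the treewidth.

3

A width-3 tree decomposition is:
Bags: B1 = {2, 6, 7, 10}  B2 = {2, 3, 6, 7}  B3 = {2, 5, 7, 10}  B4 = {2, 3, 4, 7}  B5 = {3, 6, 7, 9}  B6 = {3, 7, 8, 9}  B7 = {1, 2, 6, 7}
Tree: B1–B2, B1–B3, B2–B4, B2–B5, B5–B6, B1–B7
Each bag holds 4 vertices, so the decomposition has width 3, which upper-bounds the treewidth. For the lower bound, the 4 vertices {3, 7, 8, 9} are pairwise adjacent, and any tree decomposition puts a clique entirely inside one bag — forcing width ≥ 3. Therefore the treewidth is 3.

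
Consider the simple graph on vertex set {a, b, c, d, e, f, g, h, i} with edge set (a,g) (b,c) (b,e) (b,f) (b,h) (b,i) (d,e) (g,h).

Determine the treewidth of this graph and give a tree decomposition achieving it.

Treewidth 1.
One optimal decomposition is:
Bags: B1 = {g, h}  B2 = {b, h}  B3 = {b, e}  B4 = {a, g}  B5 = {b, i}  B6 = {b, c}  B7 = {b, f}  B8 = {d, e}
Tree: B1–B2, B2–B3, B1–B4, B2–B5, B3–B6, B2–B7, B3–B8

Every bag has size at most 2, so the width is 2 − 1 = 1 and tw(G) ≤ 1. Since G has at least one edge (e.g. h–g), it is not an edgeless graph, so tw(G) ≥ 1. Hence tw(G) = 1 exactly.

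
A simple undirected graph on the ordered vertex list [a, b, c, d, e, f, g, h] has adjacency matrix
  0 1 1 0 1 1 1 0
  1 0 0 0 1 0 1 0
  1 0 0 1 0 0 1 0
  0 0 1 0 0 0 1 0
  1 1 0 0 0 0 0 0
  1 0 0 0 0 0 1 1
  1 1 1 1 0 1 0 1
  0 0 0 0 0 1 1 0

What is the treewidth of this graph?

A width-2 tree decomposition is:
Bags: B1 = {a, b, g}  B2 = {a, b, e}  B3 = {a, f, g}  B4 = {f, g, h}  B5 = {a, c, g}  B6 = {c, d, g}
Tree: B1–B2, B1–B3, B3–B4, B1–B5, B5–B6
Every bag has size at most 3, so the width is 3 − 1 = 2 and tw(G) ≤ 2. Conversely, {c, d, g} is a clique of size 3, and the vertices of any clique must share a bag in every tree decomposition; so some bag has ≥ 3 vertices and tw(G) ≥ 2. Therefore the treewidth is 2.

2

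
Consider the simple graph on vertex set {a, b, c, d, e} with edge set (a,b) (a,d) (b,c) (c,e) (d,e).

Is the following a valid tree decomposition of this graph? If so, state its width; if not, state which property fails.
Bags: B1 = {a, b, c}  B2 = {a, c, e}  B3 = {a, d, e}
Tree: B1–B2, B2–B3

Yes; width 2.

Vertex coverage: the bags together contain {a, b, c, d, e}, the full vertex set. Edge coverage: each edge of G has both endpoints in at least one bag. Running intersection: for every vertex, the bags containing it form a connected subtree. All three properties hold, so this is a valid tree decomposition of width max|bag| − 1 = 2, and hence tw(G) ≤ 2.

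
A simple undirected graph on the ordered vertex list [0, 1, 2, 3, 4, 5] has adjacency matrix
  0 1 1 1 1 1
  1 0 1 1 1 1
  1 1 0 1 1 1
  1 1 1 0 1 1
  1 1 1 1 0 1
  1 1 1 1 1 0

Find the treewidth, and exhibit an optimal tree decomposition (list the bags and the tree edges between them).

With just one bag of size 6, the width is 6 − 1 = 5, so tw(G) ≤ 5. Conversely, {0, 1, 2, 3, 4, 5} is a clique of size 6, and the vertices of any clique must share a bag in every tree decomposition; so some bag has ≥ 6 vertices and tw(G) ≥ 5. Therefore the treewidth is 5.

Treewidth 5.
Bags: B1 = {0, 1, 2, 3, 4, 5}
Tree: (single bag)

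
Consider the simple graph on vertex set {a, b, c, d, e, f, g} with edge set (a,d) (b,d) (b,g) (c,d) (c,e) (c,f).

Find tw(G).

A width-1 tree decomposition is:
Bags: B1 = {b, d}  B2 = {c, d}  B3 = {c, e}  B4 = {b, g}  B5 = {a, d}  B6 = {c, f}
Tree: B1–B2, B2–B3, B1–B4, B2–B5, B3–B6
Each bag holds 2 vertices, so the decomposition has width 1, which upper-bounds the treewidth. G has an edge, so its treewidth is at least 1. Combining the bounds, tw(G) = 1.

1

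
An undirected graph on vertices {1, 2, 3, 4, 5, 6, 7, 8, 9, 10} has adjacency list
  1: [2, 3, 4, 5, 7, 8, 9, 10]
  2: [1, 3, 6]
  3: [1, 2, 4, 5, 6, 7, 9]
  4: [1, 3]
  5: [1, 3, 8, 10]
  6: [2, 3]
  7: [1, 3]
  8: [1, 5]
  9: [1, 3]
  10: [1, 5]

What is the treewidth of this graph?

A width-2 tree decomposition is:
Bags: B1 = {1, 3, 7}  B2 = {1, 2, 3}  B3 = {1, 3, 9}  B4 = {1, 3, 5}  B5 = {1, 5, 8}  B6 = {1, 3, 4}  B7 = {1, 5, 10}  B8 = {2, 3, 6}
Tree: B1–B2, B2–B3, B3–B4, B4–B5, B1–B6, B5–B7, B2–B8
Every bag has size at most 3, so the width is 3 − 1 = 2 and tw(G) ≤ 2. On the other hand G contains the 3-clique {1, 5, 8}. A clique must lie in a single bag of any decomposition, so no decomposition can have width below 2. Combining the bounds, tw(G) = 2.

2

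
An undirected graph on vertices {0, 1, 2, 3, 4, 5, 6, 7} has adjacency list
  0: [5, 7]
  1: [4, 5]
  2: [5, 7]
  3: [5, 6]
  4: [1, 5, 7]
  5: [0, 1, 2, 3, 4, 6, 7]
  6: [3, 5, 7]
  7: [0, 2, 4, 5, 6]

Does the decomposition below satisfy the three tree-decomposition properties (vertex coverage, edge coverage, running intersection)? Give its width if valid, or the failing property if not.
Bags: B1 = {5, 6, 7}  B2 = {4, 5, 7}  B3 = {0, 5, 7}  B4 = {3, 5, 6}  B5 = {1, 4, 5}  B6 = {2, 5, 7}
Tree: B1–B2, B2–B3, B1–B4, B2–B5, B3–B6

Every vertex of G appears in some bag (union = {0, 1, 2, 3, 4, 5, 6, 7}); every edge is covered by a bag; and for each vertex v the set of bags containing v is connected in the bag tree. The decomposition is therefore valid. The largest bag has 3 vertices, so the width is 2.

Yes; width 2.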